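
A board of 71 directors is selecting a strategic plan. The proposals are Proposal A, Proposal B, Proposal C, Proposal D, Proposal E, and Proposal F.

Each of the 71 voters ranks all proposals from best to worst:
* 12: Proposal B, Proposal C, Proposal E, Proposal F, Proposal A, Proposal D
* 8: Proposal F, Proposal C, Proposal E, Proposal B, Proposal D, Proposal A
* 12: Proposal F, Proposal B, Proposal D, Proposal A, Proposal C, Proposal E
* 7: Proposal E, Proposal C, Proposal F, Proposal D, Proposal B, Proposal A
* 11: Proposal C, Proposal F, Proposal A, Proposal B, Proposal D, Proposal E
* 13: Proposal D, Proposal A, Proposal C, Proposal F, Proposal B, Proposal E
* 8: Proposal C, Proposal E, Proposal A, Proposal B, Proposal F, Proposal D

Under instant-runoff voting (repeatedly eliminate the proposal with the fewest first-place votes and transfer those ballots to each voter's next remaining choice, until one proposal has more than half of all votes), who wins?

Proposal C

Round 1: Proposal A 0, Proposal B 12, Proposal C 19, Proposal D 13, Proposal E 7, Proposal F 20. Proposal A eliminated.
Round 2: Proposal B 12, Proposal C 19, Proposal D 13, Proposal E 7, Proposal F 20. Proposal E eliminated.
Round 3: Proposal B 12, Proposal C 26, Proposal D 13, Proposal F 20. Proposal B eliminated.
Round 4: Proposal C 38, Proposal D 13, Proposal F 20. Proposal C has a majority (≥36).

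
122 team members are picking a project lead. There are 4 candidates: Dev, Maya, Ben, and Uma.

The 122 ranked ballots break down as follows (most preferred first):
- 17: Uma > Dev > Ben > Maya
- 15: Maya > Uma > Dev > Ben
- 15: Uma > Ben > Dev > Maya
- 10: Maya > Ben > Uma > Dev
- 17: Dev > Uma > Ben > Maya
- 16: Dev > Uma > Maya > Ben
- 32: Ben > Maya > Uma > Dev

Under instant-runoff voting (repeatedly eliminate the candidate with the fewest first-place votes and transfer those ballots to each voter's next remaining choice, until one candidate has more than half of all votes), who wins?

Round 1: Dev 33, Maya 25, Ben 32, Uma 32. Maya eliminated.
Round 2: Dev 33, Ben 42, Uma 47. Dev eliminated.
Round 3: Ben 42, Uma 80. Uma has a majority (≥62).

Uma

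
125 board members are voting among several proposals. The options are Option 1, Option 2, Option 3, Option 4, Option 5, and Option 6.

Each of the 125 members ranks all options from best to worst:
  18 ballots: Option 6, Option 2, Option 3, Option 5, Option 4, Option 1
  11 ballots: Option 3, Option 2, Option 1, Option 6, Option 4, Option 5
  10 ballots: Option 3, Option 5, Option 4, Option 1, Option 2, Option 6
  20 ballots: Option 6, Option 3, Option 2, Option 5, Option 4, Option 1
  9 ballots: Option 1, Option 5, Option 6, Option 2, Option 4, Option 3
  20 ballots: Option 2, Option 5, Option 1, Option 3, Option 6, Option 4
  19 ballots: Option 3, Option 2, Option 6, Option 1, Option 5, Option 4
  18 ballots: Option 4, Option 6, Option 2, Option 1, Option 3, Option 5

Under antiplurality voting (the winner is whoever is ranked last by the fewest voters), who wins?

Option 2

Last-place votes: Option 1 38, Option 2 0, Option 3 9, Option 4 39, Option 5 29, Option 6 10.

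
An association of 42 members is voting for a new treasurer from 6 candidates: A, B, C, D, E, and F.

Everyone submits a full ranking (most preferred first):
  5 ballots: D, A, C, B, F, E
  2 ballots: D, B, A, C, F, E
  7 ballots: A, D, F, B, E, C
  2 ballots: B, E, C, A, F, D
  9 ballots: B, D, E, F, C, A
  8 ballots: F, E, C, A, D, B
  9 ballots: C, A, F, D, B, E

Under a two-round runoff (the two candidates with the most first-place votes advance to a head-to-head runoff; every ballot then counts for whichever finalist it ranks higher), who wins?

Round 1 first-place votes: A 7, B 11, C 9, D 7, E 0, F 8. B and C advance.
Runoff: B is ranked above C on 20 ballots, C above B on 22.

C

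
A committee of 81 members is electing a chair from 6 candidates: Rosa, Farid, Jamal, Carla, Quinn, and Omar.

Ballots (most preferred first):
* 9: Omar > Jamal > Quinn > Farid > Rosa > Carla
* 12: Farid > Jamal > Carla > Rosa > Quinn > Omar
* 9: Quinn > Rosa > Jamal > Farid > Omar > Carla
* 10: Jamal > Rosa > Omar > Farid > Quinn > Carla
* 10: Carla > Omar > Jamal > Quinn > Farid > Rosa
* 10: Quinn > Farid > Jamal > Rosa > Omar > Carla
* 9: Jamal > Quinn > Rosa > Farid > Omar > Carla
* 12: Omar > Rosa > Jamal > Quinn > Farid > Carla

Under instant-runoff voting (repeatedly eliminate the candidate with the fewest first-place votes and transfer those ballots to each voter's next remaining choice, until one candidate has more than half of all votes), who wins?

Round 1: Rosa 0, Farid 12, Jamal 19, Carla 10, Quinn 19, Omar 21. Rosa eliminated.
Round 2: Farid 12, Jamal 19, Carla 10, Quinn 19, Omar 21. Carla eliminated.
Round 3: Farid 12, Jamal 19, Quinn 19, Omar 31. Farid eliminated.
Round 4: Jamal 31, Quinn 19, Omar 31. Quinn eliminated.
Round 5: Jamal 50, Omar 31. Jamal has a majority (≥41).

Jamal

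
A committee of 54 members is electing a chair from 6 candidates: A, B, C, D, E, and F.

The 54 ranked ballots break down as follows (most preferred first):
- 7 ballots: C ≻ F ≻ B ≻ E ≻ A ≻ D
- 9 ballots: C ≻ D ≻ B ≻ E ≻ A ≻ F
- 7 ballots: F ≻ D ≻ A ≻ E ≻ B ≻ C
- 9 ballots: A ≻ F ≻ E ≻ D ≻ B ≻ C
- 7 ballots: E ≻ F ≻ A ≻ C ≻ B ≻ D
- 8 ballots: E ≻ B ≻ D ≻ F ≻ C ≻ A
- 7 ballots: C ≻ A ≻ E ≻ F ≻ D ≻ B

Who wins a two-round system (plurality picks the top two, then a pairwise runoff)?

Round 1 first-place votes: A 9, B 0, C 23, D 0, E 15, F 7. C and E advance.
Runoff: C is ranked above E on 23 ballots, E above C on 31.

E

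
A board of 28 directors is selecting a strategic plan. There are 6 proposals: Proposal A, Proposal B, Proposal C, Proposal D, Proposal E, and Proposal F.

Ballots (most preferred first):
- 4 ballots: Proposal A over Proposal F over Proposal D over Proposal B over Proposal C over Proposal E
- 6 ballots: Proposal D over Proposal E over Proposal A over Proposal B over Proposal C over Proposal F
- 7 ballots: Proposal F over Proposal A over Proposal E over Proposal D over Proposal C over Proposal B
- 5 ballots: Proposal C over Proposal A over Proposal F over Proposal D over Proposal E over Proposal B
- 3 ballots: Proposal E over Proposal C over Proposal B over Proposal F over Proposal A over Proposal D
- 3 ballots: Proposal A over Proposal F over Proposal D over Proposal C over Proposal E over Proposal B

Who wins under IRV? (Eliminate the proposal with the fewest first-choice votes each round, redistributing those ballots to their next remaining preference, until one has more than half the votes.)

Proposal A

Round 1: Proposal A 7, Proposal B 0, Proposal C 5, Proposal D 6, Proposal E 3, Proposal F 7. Proposal B eliminated.
Round 2: Proposal A 7, Proposal C 5, Proposal D 6, Proposal E 3, Proposal F 7. Proposal E eliminated.
Round 3: Proposal A 7, Proposal C 8, Proposal D 6, Proposal F 7. Proposal D eliminated.
Round 4: Proposal A 13, Proposal C 8, Proposal F 7. Proposal F eliminated.
Round 5: Proposal A 20, Proposal C 8. Proposal A has a majority (≥15).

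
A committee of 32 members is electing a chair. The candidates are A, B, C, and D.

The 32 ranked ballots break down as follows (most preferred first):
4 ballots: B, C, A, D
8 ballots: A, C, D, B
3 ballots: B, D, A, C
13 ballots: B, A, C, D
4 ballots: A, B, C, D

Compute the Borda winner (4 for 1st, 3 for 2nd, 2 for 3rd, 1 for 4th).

A: 4×2 + 8×4 + 3×2 + 13×3 + 4×4 = 101
B: 4×4 + 8×1 + 3×4 + 13×4 + 4×3 = 100
C: 4×3 + 8×3 + 3×1 + 13×2 + 4×2 = 73
D: 4×1 + 8×2 + 3×3 + 13×1 + 4×1 = 46

A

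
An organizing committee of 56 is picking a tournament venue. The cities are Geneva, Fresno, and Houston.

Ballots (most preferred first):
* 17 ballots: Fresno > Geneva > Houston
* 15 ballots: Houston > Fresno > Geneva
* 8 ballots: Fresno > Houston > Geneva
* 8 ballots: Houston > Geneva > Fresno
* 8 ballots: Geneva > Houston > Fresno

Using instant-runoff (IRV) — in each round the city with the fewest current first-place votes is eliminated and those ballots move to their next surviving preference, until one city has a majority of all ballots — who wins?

Houston

Round 1: Geneva 8, Fresno 25, Houston 23. Geneva eliminated.
Round 2: Fresno 25, Houston 31. Houston has a majority (≥29).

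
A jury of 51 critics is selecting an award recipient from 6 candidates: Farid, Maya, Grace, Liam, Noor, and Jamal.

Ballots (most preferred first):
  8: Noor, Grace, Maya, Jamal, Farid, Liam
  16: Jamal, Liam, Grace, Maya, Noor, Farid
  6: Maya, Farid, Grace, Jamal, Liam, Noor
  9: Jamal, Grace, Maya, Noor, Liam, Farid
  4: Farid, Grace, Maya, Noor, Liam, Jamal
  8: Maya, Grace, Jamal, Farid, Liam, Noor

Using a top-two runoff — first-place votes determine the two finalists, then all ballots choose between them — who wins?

Maya

Round 1 first-place votes: Farid 4, Maya 14, Grace 0, Liam 0, Noor 8, Jamal 25. Jamal and Maya advance.
Runoff: Jamal is ranked above Maya on 25 ballots, Maya above Jamal on 26.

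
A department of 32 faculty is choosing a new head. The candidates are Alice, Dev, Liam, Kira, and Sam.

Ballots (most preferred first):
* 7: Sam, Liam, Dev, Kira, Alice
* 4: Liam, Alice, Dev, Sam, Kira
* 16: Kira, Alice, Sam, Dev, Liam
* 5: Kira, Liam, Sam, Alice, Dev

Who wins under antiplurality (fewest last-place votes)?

Sam

Last-place votes: Alice 7, Dev 5, Liam 16, Kira 4, Sam 0.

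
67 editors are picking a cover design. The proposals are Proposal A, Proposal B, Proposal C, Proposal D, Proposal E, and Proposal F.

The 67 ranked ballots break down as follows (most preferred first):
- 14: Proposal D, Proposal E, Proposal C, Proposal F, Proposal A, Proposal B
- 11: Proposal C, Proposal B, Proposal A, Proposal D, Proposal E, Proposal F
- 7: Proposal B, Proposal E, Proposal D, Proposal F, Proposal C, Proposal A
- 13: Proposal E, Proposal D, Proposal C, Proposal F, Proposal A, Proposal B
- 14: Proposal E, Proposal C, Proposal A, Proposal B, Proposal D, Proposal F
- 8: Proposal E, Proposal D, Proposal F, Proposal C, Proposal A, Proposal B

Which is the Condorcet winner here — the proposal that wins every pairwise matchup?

Proposal E vs Proposal A: 56–11
Proposal E vs Proposal B: 49–18
Proposal E vs Proposal C: 56–11
Proposal E vs Proposal D: 42–25
Proposal E vs Proposal F: 67–0
Proposal E beats every other proposal.

Proposal E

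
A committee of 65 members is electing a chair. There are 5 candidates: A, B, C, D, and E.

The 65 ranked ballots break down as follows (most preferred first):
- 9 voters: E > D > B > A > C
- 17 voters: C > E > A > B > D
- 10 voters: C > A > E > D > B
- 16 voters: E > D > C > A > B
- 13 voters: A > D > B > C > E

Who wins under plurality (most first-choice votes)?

C

First-place votes: A 13, B 0, C 27, D 0, E 25.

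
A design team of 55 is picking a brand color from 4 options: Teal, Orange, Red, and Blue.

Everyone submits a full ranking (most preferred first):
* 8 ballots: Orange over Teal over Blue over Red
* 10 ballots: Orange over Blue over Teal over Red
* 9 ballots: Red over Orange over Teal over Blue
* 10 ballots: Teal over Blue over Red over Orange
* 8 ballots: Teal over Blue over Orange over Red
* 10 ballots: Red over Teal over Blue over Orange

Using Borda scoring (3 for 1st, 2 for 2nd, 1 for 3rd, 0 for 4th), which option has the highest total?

Teal: 8×2 + 10×1 + 9×1 + 10×3 + 8×3 + 10×2 = 109
Orange: 8×3 + 10×3 + 9×2 + 10×0 + 8×1 + 10×0 = 80
Red: 8×0 + 10×0 + 9×3 + 10×1 + 8×0 + 10×3 = 67
Blue: 8×1 + 10×2 + 9×0 + 10×2 + 8×2 + 10×1 = 74

Teal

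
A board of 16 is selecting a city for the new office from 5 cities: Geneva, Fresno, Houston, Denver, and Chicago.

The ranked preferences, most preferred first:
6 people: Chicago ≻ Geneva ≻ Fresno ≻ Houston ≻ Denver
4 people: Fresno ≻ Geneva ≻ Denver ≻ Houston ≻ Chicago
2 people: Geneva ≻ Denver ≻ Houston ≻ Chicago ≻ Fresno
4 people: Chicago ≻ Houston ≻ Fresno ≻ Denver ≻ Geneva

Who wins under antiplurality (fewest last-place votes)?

Houston

Last-place votes: Geneva 4, Fresno 2, Houston 0, Denver 6, Chicago 4.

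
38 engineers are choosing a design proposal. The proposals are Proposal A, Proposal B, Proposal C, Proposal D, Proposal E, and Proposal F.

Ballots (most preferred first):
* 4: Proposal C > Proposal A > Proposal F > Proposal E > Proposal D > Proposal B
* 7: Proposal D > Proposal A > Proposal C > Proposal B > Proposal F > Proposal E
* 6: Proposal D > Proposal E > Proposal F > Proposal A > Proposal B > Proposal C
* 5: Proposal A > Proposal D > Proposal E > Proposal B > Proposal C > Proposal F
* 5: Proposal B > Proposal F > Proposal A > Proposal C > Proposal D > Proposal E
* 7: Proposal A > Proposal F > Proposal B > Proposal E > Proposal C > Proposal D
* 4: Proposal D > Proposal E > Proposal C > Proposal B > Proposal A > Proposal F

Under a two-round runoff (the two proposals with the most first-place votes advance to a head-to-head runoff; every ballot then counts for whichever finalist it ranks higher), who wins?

Round 1 first-place votes: Proposal A 12, Proposal B 5, Proposal C 4, Proposal D 17, Proposal E 0, Proposal F 0. Proposal D and Proposal A advance.
Runoff: Proposal D is ranked above Proposal A on 17 ballots, Proposal A above Proposal D on 21.

Proposal A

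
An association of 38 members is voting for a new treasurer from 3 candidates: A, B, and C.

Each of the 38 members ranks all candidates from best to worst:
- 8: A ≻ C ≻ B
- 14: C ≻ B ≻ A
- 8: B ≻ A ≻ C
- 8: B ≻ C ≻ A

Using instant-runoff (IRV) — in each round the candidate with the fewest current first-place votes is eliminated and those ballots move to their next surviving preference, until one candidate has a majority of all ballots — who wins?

C

Round 1: A 8, B 16, C 14. A eliminated.
Round 2: B 16, C 22. C has a majority (≥20).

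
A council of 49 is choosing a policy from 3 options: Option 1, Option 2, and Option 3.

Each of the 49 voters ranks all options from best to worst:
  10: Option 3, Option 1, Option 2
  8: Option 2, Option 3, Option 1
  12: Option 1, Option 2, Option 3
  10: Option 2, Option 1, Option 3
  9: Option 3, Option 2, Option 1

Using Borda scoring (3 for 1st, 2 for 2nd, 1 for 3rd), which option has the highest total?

Option 2

Option 1: 10×2 + 8×1 + 12×3 + 10×2 + 9×1 = 93
Option 2: 10×1 + 8×3 + 12×2 + 10×3 + 9×2 = 106
Option 3: 10×3 + 8×2 + 12×1 + 10×1 + 9×3 = 95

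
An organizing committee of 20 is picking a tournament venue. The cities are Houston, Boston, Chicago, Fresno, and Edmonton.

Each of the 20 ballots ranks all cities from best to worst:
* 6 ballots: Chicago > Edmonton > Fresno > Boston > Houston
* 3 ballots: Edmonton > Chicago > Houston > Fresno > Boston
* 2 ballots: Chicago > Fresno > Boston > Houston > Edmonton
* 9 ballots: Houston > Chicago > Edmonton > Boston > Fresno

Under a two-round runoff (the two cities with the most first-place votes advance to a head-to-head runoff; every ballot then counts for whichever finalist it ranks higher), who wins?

Round 1 first-place votes: Houston 9, Boston 0, Chicago 8, Fresno 0, Edmonton 3. Houston and Chicago advance.
Runoff: Houston is ranked above Chicago on 9 ballots, Chicago above Houston on 11.

Chicago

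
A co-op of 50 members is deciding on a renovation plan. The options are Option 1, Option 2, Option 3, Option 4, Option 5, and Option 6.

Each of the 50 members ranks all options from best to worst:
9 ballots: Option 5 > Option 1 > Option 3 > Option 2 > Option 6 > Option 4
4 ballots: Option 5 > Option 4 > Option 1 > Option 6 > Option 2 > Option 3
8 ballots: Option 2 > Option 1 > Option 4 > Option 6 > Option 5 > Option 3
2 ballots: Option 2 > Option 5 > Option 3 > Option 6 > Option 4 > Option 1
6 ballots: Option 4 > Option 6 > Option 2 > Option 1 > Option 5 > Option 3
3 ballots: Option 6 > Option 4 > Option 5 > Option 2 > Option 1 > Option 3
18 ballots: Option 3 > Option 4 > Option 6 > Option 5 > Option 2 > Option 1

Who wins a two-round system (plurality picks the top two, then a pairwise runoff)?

Round 1 first-place votes: Option 1 0, Option 2 10, Option 3 18, Option 4 6, Option 5 13, Option 6 3. Option 3 and Option 5 advance.
Runoff: Option 3 is ranked above Option 5 on 18 ballots, Option 5 above Option 3 on 32.

Option 5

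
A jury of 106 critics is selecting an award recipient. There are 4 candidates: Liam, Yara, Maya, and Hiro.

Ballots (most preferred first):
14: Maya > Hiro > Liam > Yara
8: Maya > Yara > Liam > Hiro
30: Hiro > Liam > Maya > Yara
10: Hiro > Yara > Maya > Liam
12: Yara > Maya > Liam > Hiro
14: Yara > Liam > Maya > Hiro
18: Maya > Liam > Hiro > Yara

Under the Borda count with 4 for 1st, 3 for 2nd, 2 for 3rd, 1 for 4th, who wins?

Liam: 14×2 + 8×2 + 30×3 + 10×1 + 12×2 + 14×3 + 18×3 = 264
Yara: 14×1 + 8×3 + 30×1 + 10×3 + 12×4 + 14×4 + 18×1 = 220
Maya: 14×4 + 8×4 + 30×2 + 10×2 + 12×3 + 14×2 + 18×4 = 304
Hiro: 14×3 + 8×1 + 30×4 + 10×4 + 12×1 + 14×1 + 18×2 = 272

Maya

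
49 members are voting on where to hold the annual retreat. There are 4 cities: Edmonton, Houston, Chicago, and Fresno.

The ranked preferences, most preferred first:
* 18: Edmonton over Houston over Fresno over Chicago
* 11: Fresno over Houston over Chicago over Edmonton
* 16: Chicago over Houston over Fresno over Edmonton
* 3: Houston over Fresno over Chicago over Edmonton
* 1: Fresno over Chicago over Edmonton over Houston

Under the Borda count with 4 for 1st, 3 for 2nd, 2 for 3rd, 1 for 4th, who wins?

Houston

Edmonton: 18×4 + 11×1 + 16×1 + 3×1 + 1×2 = 104
Houston: 18×3 + 11×3 + 16×3 + 3×4 + 1×1 = 148
Chicago: 18×1 + 11×2 + 16×4 + 3×2 + 1×3 = 113
Fresno: 18×2 + 11×4 + 16×2 + 3×3 + 1×4 = 125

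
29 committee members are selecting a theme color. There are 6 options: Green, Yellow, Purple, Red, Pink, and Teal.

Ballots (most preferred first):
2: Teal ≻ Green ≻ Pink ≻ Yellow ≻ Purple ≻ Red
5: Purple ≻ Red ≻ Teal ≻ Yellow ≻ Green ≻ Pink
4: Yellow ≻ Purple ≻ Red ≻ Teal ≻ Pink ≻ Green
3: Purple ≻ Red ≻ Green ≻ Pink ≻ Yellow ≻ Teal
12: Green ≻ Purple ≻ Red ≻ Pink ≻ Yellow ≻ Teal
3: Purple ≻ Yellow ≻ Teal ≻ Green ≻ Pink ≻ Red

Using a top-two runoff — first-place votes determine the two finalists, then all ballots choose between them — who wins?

Purple

Round 1 first-place votes: Green 12, Yellow 4, Purple 11, Red 0, Pink 0, Teal 2. Green and Purple advance.
Runoff: Green is ranked above Purple on 14 ballots, Purple above Green on 15.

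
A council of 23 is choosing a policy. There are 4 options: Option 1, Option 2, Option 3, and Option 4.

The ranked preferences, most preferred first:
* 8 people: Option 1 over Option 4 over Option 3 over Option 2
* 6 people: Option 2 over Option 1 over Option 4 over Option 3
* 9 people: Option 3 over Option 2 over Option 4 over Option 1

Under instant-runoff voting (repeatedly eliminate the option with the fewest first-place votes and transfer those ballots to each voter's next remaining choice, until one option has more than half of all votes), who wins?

Option 1

Round 1: Option 1 8, Option 2 6, Option 3 9, Option 4 0. Option 4 eliminated.
Round 2: Option 1 8, Option 2 6, Option 3 9. Option 2 eliminated.
Round 3: Option 1 14, Option 3 9. Option 1 has a majority (≥12).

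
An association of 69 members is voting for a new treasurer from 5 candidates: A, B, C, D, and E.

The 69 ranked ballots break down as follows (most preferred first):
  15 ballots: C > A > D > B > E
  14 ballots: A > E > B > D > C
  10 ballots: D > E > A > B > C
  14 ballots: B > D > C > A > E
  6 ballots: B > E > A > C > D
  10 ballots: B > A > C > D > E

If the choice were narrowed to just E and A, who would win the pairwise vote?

A

E is ranked above A on 16 ballots; A above E on 53.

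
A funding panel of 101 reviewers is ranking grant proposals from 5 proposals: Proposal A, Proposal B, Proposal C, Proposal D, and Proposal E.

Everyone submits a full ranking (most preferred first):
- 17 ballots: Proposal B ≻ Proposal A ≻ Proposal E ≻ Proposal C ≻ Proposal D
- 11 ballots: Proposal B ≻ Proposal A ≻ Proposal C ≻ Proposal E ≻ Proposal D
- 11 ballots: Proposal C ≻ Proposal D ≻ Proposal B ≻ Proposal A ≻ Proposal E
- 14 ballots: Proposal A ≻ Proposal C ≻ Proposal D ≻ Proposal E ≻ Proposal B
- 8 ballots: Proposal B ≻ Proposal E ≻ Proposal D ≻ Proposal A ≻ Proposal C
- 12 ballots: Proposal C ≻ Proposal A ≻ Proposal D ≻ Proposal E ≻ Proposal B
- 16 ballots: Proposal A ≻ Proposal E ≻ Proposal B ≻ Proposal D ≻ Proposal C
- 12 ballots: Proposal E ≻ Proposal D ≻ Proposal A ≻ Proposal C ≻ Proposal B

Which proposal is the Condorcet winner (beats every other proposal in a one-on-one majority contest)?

Proposal A

Proposal A vs Proposal B: 54–47
Proposal A vs Proposal C: 78–23
Proposal A vs Proposal D: 70–31
Proposal A vs Proposal E: 81–20
Proposal A beats every other proposal.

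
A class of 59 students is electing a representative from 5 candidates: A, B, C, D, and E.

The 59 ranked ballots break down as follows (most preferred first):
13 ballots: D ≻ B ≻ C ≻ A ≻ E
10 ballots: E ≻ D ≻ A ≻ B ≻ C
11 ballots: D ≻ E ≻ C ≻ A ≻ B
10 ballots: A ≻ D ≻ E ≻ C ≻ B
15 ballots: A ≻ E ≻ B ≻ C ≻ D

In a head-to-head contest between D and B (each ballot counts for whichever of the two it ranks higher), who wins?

D is ranked above B on 44 ballots; B above D on 15.

D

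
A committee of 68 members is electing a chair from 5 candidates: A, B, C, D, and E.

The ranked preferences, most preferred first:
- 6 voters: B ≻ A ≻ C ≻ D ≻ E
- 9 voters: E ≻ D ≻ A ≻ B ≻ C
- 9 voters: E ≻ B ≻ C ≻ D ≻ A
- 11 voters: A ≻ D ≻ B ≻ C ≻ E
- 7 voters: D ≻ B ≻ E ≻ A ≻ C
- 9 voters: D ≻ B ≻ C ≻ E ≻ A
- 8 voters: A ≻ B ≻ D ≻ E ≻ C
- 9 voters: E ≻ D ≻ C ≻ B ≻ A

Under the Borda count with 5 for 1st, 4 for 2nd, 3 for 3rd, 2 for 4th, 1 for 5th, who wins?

A: 6×4 + 9×3 + 9×1 + 11×5 + 7×2 + 9×1 + 8×5 + 9×1 = 187
B: 6×5 + 9×2 + 9×4 + 11×3 + 7×4 + 9×4 + 8×4 + 9×2 = 231
C: 6×3 + 9×1 + 9×3 + 11×2 + 7×1 + 9×3 + 8×1 + 9×3 = 145
D: 6×2 + 9×4 + 9×2 + 11×4 + 7×5 + 9×5 + 8×3 + 9×4 = 250
E: 6×1 + 9×5 + 9×5 + 11×1 + 7×3 + 9×2 + 8×2 + 9×5 = 207

D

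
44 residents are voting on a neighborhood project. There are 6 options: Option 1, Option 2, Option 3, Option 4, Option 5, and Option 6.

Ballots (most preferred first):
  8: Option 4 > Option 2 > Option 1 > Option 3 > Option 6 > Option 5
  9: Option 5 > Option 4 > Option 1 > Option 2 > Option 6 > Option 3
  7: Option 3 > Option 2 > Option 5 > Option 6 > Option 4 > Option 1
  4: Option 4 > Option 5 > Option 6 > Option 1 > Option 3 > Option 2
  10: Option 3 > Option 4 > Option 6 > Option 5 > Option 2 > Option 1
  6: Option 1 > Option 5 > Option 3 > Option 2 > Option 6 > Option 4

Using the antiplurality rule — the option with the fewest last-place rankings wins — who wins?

Last-place votes: Option 1 17, Option 2 4, Option 3 9, Option 4 6, Option 5 8, Option 6 0.

Option 6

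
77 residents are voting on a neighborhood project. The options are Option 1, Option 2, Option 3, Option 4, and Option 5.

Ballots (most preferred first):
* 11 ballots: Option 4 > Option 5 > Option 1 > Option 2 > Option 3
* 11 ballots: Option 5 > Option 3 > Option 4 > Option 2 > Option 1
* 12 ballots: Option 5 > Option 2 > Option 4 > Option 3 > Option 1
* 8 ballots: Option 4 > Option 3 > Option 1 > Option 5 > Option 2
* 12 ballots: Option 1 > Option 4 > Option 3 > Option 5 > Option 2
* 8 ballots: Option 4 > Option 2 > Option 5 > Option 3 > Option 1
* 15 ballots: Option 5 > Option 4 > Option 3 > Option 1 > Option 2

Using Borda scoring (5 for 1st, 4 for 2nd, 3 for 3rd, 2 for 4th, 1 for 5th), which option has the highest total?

Option 1: 11×3 + 11×1 + 12×1 + 8×3 + 12×5 + 8×1 + 15×2 = 178
Option 2: 11×2 + 11×2 + 12×4 + 8×1 + 12×1 + 8×4 + 15×1 = 159
Option 3: 11×1 + 11×4 + 12×2 + 8×4 + 12×3 + 8×2 + 15×3 = 208
Option 4: 11×5 + 11×3 + 12×3 + 8×5 + 12×4 + 8×5 + 15×4 = 312
Option 5: 11×4 + 11×5 + 12×5 + 8×2 + 12×2 + 8×3 + 15×5 = 298

Option 4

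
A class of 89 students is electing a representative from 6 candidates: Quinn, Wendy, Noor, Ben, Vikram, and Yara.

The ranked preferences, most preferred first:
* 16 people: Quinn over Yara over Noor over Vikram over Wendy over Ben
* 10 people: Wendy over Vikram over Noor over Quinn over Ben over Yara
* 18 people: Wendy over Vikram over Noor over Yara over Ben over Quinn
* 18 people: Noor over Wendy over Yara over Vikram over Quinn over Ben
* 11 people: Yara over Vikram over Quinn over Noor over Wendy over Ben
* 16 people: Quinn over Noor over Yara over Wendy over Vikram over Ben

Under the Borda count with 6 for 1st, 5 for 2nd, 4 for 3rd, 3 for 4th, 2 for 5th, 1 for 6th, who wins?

Quinn: 16×6 + 10×3 + 18×1 + 18×2 + 11×4 + 16×6 = 320
Wendy: 16×2 + 10×6 + 18×6 + 18×5 + 11×2 + 16×3 = 360
Noor: 16×4 + 10×4 + 18×4 + 18×6 + 11×3 + 16×5 = 397
Ben: 16×1 + 10×2 + 18×2 + 18×1 + 11×1 + 16×1 = 117
Vikram: 16×3 + 10×5 + 18×5 + 18×3 + 11×5 + 16×2 = 329
Yara: 16×5 + 10×1 + 18×3 + 18×4 + 11×6 + 16×4 = 346

Noor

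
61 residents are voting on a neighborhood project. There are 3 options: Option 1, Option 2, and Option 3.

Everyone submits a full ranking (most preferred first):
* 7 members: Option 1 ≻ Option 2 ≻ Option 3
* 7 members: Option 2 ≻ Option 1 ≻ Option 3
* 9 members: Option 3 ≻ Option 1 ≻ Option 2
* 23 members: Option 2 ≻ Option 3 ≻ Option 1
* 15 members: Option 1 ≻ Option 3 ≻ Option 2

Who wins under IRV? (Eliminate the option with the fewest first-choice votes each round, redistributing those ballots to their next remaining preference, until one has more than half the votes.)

Option 1

Round 1: Option 1 22, Option 2 30, Option 3 9. Option 3 eliminated.
Round 2: Option 1 31, Option 2 30. Option 1 has a majority (≥31).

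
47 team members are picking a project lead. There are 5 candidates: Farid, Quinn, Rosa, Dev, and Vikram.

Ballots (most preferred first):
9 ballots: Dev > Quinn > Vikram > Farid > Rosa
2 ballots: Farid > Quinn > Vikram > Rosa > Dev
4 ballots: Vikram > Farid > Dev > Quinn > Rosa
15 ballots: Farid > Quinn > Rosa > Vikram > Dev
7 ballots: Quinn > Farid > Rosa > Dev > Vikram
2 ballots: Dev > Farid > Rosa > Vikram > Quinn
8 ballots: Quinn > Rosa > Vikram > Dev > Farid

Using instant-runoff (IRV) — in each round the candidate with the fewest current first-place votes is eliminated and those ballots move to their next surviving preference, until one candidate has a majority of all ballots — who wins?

Round 1: Farid 17, Quinn 15, Rosa 0, Dev 11, Vikram 4. Rosa eliminated.
Round 2: Farid 17, Quinn 15, Dev 11, Vikram 4. Vikram eliminated.
Round 3: Farid 21, Quinn 15, Dev 11. Dev eliminated.
Round 4: Farid 23, Quinn 24. Quinn has a majority (≥24).

Quinn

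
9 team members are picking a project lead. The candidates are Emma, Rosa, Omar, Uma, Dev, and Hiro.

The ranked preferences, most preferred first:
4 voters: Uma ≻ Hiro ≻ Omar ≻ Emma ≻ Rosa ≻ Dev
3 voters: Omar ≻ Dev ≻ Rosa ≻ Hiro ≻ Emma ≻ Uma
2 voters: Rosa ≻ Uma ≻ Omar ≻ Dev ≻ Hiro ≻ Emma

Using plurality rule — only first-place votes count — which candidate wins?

First-place votes: Emma 0, Rosa 2, Omar 3, Uma 4, Dev 0, Hiro 0.

Uma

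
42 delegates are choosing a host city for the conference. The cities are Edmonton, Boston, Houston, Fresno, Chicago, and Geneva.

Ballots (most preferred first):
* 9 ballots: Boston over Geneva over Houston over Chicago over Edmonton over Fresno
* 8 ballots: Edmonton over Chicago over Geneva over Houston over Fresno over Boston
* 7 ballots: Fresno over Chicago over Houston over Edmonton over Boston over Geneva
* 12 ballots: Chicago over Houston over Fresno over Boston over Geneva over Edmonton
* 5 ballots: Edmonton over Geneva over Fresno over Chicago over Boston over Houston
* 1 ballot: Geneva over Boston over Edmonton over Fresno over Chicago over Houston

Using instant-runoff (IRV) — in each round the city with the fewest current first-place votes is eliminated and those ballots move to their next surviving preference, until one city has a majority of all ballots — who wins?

Chicago

Round 1: Edmonton 13, Boston 9, Houston 0, Fresno 7, Chicago 12, Geneva 1. Houston eliminated.
Round 2: Edmonton 13, Boston 9, Fresno 7, Chicago 12, Geneva 1. Geneva eliminated.
Round 3: Edmonton 13, Boston 10, Fresno 7, Chicago 12. Fresno eliminated.
Round 4: Edmonton 13, Boston 10, Chicago 19. Boston eliminated.
Round 5: Edmonton 14, Chicago 28. Chicago has a majority (≥22).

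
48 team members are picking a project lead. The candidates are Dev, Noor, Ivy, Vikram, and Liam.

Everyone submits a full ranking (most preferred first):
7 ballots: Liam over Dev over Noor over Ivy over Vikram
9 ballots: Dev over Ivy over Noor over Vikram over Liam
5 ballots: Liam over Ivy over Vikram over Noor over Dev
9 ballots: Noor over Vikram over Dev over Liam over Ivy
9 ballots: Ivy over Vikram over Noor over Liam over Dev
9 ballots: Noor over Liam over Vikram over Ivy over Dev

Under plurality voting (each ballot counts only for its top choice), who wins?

Noor

First-place votes: Dev 9, Noor 18, Ivy 9, Vikram 0, Liam 12.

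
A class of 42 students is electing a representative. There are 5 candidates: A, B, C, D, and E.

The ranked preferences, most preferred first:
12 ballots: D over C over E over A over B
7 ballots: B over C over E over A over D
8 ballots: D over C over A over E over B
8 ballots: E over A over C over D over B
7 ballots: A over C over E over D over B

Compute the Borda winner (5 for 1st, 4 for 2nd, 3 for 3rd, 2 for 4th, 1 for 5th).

C

A: 12×2 + 7×2 + 8×3 + 8×4 + 7×5 = 129
B: 12×1 + 7×5 + 8×1 + 8×1 + 7×1 = 70
C: 12×4 + 7×4 + 8×4 + 8×3 + 7×4 = 160
D: 12×5 + 7×1 + 8×5 + 8×2 + 7×2 = 137
E: 12×3 + 7×3 + 8×2 + 8×5 + 7×3 = 134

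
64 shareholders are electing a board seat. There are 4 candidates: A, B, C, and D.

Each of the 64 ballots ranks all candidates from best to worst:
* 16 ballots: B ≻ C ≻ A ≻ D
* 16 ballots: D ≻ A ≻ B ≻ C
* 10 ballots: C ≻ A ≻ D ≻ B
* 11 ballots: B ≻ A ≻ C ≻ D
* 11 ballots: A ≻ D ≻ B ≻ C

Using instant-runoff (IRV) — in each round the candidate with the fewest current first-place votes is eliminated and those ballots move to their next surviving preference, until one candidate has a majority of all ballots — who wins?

A

Round 1: A 11, B 27, C 10, D 16. C eliminated.
Round 2: A 21, B 27, D 16. D eliminated.
Round 3: A 37, B 27. A has a majority (≥33).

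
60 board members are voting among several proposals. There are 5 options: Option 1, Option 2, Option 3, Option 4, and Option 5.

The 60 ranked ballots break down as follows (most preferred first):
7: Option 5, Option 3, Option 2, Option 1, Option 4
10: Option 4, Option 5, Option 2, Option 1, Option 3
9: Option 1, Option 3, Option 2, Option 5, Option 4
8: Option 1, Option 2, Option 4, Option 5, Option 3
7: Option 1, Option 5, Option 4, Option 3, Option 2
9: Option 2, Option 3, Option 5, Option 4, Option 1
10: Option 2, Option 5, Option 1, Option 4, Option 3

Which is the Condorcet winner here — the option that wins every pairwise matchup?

Option 2

Option 2 vs Option 1: 36–24
Option 2 vs Option 3: 37–23
Option 2 vs Option 4: 43–17
Option 2 vs Option 5: 36–24
Option 2 beats every other option.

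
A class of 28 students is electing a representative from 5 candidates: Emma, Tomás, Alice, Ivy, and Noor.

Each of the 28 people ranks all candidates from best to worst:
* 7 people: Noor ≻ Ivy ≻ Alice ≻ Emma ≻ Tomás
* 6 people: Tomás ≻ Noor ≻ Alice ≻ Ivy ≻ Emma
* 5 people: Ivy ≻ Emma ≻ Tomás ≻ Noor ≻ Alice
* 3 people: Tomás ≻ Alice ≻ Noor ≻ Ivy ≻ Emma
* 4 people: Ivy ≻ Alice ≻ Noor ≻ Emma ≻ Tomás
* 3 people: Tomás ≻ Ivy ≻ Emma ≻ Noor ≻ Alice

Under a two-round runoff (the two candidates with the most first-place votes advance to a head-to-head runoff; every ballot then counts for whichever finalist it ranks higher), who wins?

Ivy

Round 1 first-place votes: Emma 0, Tomás 12, Alice 0, Ivy 9, Noor 7. Tomás and Ivy advance.
Runoff: Tomás is ranked above Ivy on 12 ballots, Ivy above Tomás on 16.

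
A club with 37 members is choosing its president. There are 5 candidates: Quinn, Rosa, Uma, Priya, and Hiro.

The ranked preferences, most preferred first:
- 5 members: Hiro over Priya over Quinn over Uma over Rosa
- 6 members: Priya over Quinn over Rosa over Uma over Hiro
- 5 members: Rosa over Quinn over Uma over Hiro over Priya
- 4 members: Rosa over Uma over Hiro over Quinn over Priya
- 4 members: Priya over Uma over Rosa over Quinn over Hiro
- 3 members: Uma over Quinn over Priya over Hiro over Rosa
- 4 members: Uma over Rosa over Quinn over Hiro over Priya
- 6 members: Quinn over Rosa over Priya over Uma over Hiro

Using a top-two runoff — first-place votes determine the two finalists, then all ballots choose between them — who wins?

Rosa

Round 1 first-place votes: Quinn 6, Rosa 9, Uma 7, Priya 10, Hiro 5. Priya and Rosa advance.
Runoff: Priya is ranked above Rosa on 18 ballots, Rosa above Priya on 19.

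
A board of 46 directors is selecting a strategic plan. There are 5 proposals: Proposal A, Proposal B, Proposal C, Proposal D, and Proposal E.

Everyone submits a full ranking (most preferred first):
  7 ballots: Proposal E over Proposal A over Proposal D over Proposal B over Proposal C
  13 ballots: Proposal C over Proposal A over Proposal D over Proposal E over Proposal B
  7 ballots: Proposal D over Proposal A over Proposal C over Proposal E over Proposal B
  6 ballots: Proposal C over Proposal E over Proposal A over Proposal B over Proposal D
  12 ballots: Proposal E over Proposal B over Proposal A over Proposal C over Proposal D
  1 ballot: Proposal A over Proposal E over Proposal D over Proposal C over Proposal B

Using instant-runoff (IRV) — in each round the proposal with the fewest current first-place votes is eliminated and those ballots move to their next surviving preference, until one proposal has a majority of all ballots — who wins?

Round 1: Proposal A 1, Proposal B 0, Proposal C 19, Proposal D 7, Proposal E 19. Proposal B eliminated.
Round 2: Proposal A 1, Proposal C 19, Proposal D 7, Proposal E 19. Proposal A eliminated.
Round 3: Proposal C 19, Proposal D 7, Proposal E 20. Proposal D eliminated.
Round 4: Proposal C 26, Proposal E 20. Proposal C has a majority (≥24).

Proposal C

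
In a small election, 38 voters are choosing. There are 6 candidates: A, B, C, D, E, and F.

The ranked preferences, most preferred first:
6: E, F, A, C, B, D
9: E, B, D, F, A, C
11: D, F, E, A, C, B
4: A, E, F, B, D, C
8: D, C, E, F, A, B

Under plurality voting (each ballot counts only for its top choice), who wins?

First-place votes: A 4, B 0, C 0, D 19, E 15, F 0.

D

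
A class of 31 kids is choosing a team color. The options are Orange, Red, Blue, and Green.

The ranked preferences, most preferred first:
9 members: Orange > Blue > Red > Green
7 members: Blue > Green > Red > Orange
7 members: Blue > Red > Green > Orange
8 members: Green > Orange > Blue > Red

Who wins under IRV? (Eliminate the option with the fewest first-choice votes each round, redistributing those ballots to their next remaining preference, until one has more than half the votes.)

Round 1: Orange 9, Red 0, Blue 14, Green 8. Red eliminated.
Round 2: Orange 9, Blue 14, Green 8. Green eliminated.
Round 3: Orange 17, Blue 14. Orange has a majority (≥16).

Orange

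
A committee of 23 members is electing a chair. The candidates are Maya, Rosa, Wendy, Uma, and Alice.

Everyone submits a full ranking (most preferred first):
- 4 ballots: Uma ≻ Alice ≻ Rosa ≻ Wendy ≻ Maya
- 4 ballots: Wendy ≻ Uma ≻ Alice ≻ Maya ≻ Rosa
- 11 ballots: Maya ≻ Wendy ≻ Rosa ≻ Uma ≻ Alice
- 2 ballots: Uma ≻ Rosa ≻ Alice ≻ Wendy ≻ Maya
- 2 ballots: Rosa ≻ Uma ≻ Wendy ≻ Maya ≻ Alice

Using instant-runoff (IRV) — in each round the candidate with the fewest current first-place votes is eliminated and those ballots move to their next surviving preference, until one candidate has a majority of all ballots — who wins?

Uma

Round 1: Maya 11, Rosa 2, Wendy 4, Uma 6, Alice 0. Alice eliminated.
Round 2: Maya 11, Rosa 2, Wendy 4, Uma 6. Rosa eliminated.
Round 3: Maya 11, Wendy 4, Uma 8. Wendy eliminated.
Round 4: Maya 11, Uma 12. Uma has a majority (≥12).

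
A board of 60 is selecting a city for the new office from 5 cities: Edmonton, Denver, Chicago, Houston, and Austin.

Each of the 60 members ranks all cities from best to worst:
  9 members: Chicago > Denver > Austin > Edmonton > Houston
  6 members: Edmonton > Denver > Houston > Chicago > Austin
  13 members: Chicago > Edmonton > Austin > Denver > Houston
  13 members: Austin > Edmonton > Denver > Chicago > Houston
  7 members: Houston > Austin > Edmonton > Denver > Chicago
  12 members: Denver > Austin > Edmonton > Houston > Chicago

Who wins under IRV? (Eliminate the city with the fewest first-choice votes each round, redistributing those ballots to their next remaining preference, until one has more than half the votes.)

Austin

Round 1: Edmonton 6, Denver 12, Chicago 22, Houston 7, Austin 13. Edmonton eliminated.
Round 2: Denver 18, Chicago 22, Houston 7, Austin 13. Houston eliminated.
Round 3: Denver 18, Chicago 22, Austin 20. Denver eliminated.
Round 4: Chicago 28, Austin 32. Austin has a majority (≥31).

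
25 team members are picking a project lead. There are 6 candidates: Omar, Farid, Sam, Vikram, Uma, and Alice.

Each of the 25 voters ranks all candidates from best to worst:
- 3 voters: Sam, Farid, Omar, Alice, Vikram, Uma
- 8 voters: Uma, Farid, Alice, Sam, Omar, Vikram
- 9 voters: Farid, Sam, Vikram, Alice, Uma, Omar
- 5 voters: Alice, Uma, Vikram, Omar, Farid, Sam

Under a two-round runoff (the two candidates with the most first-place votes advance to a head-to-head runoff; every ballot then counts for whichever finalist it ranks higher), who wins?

Round 1 first-place votes: Omar 0, Farid 9, Sam 3, Vikram 0, Uma 8, Alice 5. Farid and Uma advance.
Runoff: Farid is ranked above Uma on 12 ballots, Uma above Farid on 13.

Uma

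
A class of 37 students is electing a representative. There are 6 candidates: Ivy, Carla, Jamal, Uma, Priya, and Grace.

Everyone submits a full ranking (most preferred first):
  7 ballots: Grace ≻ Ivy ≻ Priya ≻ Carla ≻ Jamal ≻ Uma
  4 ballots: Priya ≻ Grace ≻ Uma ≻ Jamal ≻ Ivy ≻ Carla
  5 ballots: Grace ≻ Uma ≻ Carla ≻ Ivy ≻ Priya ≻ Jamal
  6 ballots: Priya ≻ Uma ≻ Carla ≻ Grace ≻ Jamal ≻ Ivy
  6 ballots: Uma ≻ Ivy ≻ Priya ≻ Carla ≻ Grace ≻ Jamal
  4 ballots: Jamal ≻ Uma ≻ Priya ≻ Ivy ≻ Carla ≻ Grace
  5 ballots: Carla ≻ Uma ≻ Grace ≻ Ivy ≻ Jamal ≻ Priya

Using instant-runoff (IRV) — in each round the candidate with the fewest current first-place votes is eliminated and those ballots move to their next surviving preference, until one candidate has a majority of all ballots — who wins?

Round 1: Ivy 0, Carla 5, Jamal 4, Uma 6, Priya 10, Grace 12. Ivy eliminated.
Round 2: Carla 5, Jamal 4, Uma 6, Priya 10, Grace 12. Jamal eliminated.
Round 3: Carla 5, Uma 10, Priya 10, Grace 12. Carla eliminated.
Round 4: Uma 15, Priya 10, Grace 12. Priya eliminated.
Round 5: Uma 21, Grace 16. Uma has a majority (≥19).

Uma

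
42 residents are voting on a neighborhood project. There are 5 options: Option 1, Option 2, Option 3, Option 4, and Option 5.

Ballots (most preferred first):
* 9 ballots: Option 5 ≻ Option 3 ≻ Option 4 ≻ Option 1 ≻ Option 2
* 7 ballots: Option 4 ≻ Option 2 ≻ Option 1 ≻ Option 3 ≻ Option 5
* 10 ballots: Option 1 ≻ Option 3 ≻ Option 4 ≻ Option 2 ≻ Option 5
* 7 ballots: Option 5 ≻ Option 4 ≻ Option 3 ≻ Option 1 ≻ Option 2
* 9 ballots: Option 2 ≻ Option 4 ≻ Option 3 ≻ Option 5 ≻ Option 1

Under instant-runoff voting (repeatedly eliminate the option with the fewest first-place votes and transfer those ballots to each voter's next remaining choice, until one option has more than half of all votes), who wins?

Round 1: Option 1 10, Option 2 9, Option 3 0, Option 4 7, Option 5 16. Option 3 eliminated.
Round 2: Option 1 10, Option 2 9, Option 4 7, Option 5 16. Option 4 eliminated.
Round 3: Option 1 10, Option 2 16, Option 5 16. Option 1 eliminated.
Round 4: Option 2 26, Option 5 16. Option 2 has a majority (≥22).

Option 2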